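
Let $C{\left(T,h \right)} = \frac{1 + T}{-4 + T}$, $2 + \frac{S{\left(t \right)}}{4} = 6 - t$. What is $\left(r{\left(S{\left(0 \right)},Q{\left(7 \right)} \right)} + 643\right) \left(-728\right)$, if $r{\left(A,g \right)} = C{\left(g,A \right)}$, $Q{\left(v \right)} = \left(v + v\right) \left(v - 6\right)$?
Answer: $-469196$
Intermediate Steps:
$S{\left(t \right)} = 16 - 4 t$ ($S{\left(t \right)} = -8 + 4 \left(6 - t\right) = -8 - \left(-24 + 4 t\right) = 16 - 4 t$)
$C{\left(T,h \right)} = \frac{1 + T}{-4 + T}$
$Q{\left(v \right)} = 2 v \left(-6 + v\right)$
$r{\left(A,g \right)} = \frac{1 + g}{-4 + g}$
$\left(r{\left(S{\left(0 \right)},Q{\left(7 \right)} \right)} + 643\right) \left(-728\right) = \left(\frac{1 + 2 \cdot 7 \left(-6 + 7\right)}{-4 + 2 \cdot 7 \left(-6 + 7\right)} + 643\right) \left(-728\right) = \left(\frac{1 + 2 \cdot 7 \cdot 1}{-4 + 2 \cdot 7 \cdot 1} + 643\right) \left(-728\right) = \left(\frac{1 + 14}{-4 + 14} + 643\right) \left(-728\right) = \left(\frac{1}{10} \cdot 15 + 643\right) \left(-728\right) = \left(\frac{3}{2} + 643\right) \left(-728\right) = \frac{1289}{2} \left(-728\right) = -469196$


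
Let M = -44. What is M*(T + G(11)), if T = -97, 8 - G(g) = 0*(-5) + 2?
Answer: 4004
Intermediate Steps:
G(g) = 6 (G(g) = 8 - (0*(-5) + 2) = 8 - (0 + 2) = 8 - 1*2 = 8 - 2 = 6)
M*(T + G(11)) = -44*(-97 + 6) = -44*(-91) = 4004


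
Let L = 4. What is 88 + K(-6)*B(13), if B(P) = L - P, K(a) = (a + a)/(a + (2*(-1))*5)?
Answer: 325/4 ≈ 81.250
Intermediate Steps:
K(a) = 2*a/(-10 + a) (K(a) = (2*a)/(a - 2*5) = (2*a)/(a - 10) = (2*a)/(-10 + a) = 2*a/(-10 + a))
B(P) = 4 - P
88 + K(-6)*B(13) = 88 + (2*(-6)/(-10 - 6))*(4 - 1*13) = 88 + (2*(-6)/(-16))*(4 - 13) = 88 + (2*(-6)*(-1/16))*(-9) = 88 + (¾)*(-9) = 88 - 27/4 = 325/4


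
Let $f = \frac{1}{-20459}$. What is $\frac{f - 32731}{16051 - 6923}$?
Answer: $- \frac{334821765}{93374876} \approx -3.5858$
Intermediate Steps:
$f = - \frac{1}{20459} \approx -4.8878 \cdot 10^{-5}$
$\frac{f - 32731}{16051 - 6923} = \frac{- \frac{1}{20459} - 32731}{16051 - 6923} = - \frac{669643530}{20459 \cdot 9128} = \left(- \frac{669643530}{20459}\right) \frac{1}{9128} = - \frac{334821765}{93374876}$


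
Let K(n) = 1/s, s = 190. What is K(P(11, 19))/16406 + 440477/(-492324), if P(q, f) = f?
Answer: -85814248966/95915177085 ≈ -0.89469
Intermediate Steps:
K(n) = 1/190
K(P(11, 19))/16406 + 440477/(-492324) = (1/190)/16406 + 440477/(-492324) = (1/190)*(1/16406) + 440477*(-1/492324) = 1/3117140 - 440477/492324 = -85814248966/95915177085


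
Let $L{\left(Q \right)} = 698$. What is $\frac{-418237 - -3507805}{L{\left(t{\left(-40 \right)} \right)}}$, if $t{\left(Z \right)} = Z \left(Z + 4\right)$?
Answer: $\frac{1544784}{349} \approx 4426.3$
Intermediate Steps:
$t{\left(Z \right)} = Z \left(4 + Z\right)$
$\frac{-418237 - -3507805}{L{\left(t{\left(-40 \right)} \right)}} = \frac{-418237 - -3507805}{698} = \left(-418237 + 3507805\right) \frac{1}{698} = 3089568 \cdot \frac{1}{698} = \frac{1544784}{349}$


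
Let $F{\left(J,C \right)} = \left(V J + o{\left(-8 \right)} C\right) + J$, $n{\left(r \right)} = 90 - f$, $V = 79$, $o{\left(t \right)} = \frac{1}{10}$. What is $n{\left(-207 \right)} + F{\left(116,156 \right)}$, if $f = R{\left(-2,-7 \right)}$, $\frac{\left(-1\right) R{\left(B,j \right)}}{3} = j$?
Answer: $\frac{46823}{5} \approx 9364.6$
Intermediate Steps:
$R{\left(B,j \right)} = - 3 j$
$f = 21$ ($f = \left(-3\right) \left(-7\right) = 21$)
$o{\left(t \right)} = \frac{1}{10}$
$n{\left(r \right)} = 69$ ($n{\left(r \right)} = 90 - 21 = 69$)
$F{\left(J,C \right)} = 80 J + \frac{C}{10}$ ($F{\left(J,C \right)} = \left(79 J + \frac{C}{10}\right) + J = 80 J + \frac{C}{10}$)
$n{\left(-207 \right)} + F{\left(116,156 \right)} = 69 + \left(80 \cdot 116 + \frac{1}{10} \cdot 156\right) = 69 + \left(9280 + \frac{78}{5}\right) = 69 + \frac{46478}{5} = \frac{46823}{5}$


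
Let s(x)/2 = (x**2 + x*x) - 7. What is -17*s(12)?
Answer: -9554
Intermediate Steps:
s(x) = -14 + 4*x**2 (s(x) = 2*((x**2 + x*x) - 7) = 2*((x**2 + x**2) - 7) = 2*(2*x**2 - 7) = 2*(-7 + 2*x**2) = -14 + 4*x**2)
-17*s(12) = -17*(-14 + 4*12**2) = -17*(-14 + 4*144) = -17*(-14 + 576) = -17*562 = -9554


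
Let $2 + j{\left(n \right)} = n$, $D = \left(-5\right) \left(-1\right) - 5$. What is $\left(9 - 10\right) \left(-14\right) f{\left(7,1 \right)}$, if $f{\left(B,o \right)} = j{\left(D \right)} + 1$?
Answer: $-14$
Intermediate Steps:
$D = 0$ ($D = 5 - 5 = 0$)
$j{\left(n \right)} = -2 + n$
$f{\left(B,o \right)} = -1$ ($f{\left(B,o \right)} = \left(-2 + 0\right) + 1 = -2 + 1 = -1$)
$\left(9 - 10\right) \left(-14\right) f{\left(7,1 \right)} = \left(9 - 10\right) \left(-14\right) \left(-1\right) = \left(-1\right) \left(-14\right) \left(-1\right) = 14 \left(-1\right) = -14$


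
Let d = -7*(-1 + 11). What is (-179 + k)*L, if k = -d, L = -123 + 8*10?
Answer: 4687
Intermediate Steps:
L = -43 (L = -123 + 80 = -43)
d = -70 (d = -7*10 = -70)
k = 70 (k = -1*(-70) = 70)
(-179 + k)*L = (-179 + 70)*(-43) = -109*(-43) = 4687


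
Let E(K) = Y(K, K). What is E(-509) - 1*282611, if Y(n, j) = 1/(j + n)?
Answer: -287697999/1018 ≈ -2.8261e+5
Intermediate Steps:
E(K) = 1/(2*K) (E(K) = 1/(K + K) = 1/(2*K))
E(-509) - 1*282611 = (1/2)/(-509) - 1*282611 = (1/2)*(-1/509) - 282611 = -1/1018 - 282611 = -287697999/1018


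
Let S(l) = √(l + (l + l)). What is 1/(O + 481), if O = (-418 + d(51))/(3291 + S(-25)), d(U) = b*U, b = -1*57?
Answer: 5198651061/2495298837391 - 16625*I*√3/2495298837391 ≈ 0.0020834 - 1.154e-8*I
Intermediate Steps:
b = -57
S(l) = √3*√l (S(l) = √(l + 2*l) = √(3*l) = √3*√l)
d(U) = -57*U
O = -3325/(3291 + 5*I*√3) (O = (-418 - 57*51)/(3291 + √3*√(-25)) = (-418 - 2907)/(3291 + √3*(5*I)) = -3325/(3291 + 5*I*√3) ≈ -1.0103 + 0.0026587*I)
1/(O + 481) = 1/((-3647525/3610252 + 16625*I*√3/10830756) + 481) = 1/(1732883687/3610252 + 16625*I*√3/10830756)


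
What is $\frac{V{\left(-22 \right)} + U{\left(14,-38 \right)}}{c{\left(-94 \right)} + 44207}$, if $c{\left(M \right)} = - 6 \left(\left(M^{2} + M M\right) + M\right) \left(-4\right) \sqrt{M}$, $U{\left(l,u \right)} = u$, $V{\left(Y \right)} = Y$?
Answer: $- \frac{530484}{3346339358189} + \frac{5062464 i \sqrt{94}}{3346339358189} \approx -1.5853 \cdot 10^{-7} + 1.4667 \cdot 10^{-5} i$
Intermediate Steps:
$c{\left(M \right)} = \sqrt{M} \left(24 M + 48 M^{2}\right)$ ($c{\left(M \right)} = - 6 \left(\left(M^{2} + M^{2}\right) + M\right) \left(-4\right) \sqrt{M} = - 6 \left(2 M^{2} + M\right) \left(-4\right) \sqrt{M} = - 6 \left(M + 2 M^{2}\right) \left(-4\right) \sqrt{M} = \left(- 12 M^{2} - 6 M\right) \left(-4\right) \sqrt{M} = \left(24 M + 48 M^{2}\right) \sqrt{M} = \sqrt{M} \left(24 M + 48 M^{2}\right)$)
$\frac{V{\left(-22 \right)} + U{\left(14,-38 \right)}}{c{\left(-94 \right)} + 44207} = \frac{-22 - 38}{\left(-94\right)^{\frac{3}{2}} \left(24 + 48 \left(-94\right)\right) + 44207} = - \frac{60}{- 94 i \sqrt{94} \left(24 - 4512\right) + 44207} = - \frac{60}{- 94 i \sqrt{94} \left(-4488\right) + 44207} = - \frac{60}{421872 i \sqrt{94} + 44207} = - \frac{60}{44207 + 421872 i \sqrt{94}}$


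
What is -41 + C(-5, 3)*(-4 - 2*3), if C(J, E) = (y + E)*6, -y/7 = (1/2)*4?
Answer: 619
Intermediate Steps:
y = -14 (y = -7*1/2*4 = -7*1*(½)*4 = -7*4/2 = -7*2 = -14)
C(J, E) = -84 + 6*E (C(J, E) = (-14 + E)*6 = -84 + 6*E)
-41 + C(-5, 3)*(-4 - 2*3) = -41 + (-84 + 6*3)*(-4 - 2*3) = -41 + (-84 + 18)*(-4 - 6) = -41 - 66*(-10) = -41 + 660 = 619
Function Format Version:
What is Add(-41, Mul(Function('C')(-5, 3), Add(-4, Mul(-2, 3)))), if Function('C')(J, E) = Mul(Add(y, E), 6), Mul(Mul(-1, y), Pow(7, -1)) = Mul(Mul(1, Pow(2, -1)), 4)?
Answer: 619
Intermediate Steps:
y = -14 (y = Mul(-7, Mul(Mul(1, Pow(2, -1)), 4)) = Mul(-7, Mul(Mul(1, Rational(1, 2)), 4)) = Mul(-7, Mul(Rational(1, 2), 4)) = Mul(-7, 2) = -14)
Function('C')(J, E) = Add(-84, Mul(6, E)) (Function('C')(J, E) = Mul(Add(-14, E), 6) = Add(-84, Mul(6, E)))
Add(-41, Mul(Function('C')(-5, 3), Add(-4, Mul(-2, 3)))) = Add(-41, Mul(Add(-84, Mul(6, 3)), Add(-4, Mul(-2, 3)))) = Add(-41, Mul(Add(-84, 18), Add(-4, -6))) = Add(-41, Mul(-66, -10)) = Add(-41, 660) = 619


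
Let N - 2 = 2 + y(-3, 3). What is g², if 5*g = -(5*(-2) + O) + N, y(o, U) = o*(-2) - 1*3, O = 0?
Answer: 289/25 ≈ 11.560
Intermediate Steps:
y(o, U) = -3 - 2*o (y(o, U) = -2*o - 3 = -3 - 2*o)
N = 7 (N = 2 + (2 + (-3 - 2*(-3))) = 2 + (2 + (-3 + 6)) = 2 + (2 + 3) = 2 + 5 = 7)
g = 17/5 (g = (-(5*(-2) + 0) + 7)/5 = (-(-10 + 0) + 7)/5 = (-1*(-10) + 7)/5 = (10 + 7)/5 = (⅕)*17 = 17/5 ≈ 3.4000)
g² = (17/5)² = 289/25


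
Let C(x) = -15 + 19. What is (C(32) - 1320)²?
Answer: 1731856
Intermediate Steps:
C(x) = 4
(C(32) - 1320)² = (4 - 1320)² = (-1316)² = 1731856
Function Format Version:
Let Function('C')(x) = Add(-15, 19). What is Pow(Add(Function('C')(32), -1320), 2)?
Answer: 1731856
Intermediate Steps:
Function('C')(x) = 4
Pow(Add(Function('C')(32), -1320), 2) = Pow(Add(4, -1320), 2) = Pow(-1316, 2) = 1731856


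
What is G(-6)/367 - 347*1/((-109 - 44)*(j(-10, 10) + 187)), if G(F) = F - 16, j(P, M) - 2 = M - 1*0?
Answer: -542485/11174049 ≈ -0.048549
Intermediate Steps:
j(P, M) = 2 + M (j(P, M) = 2 + (M - 1*0) = 2 + (M + 0) = 2 + M)
G(F) = -16 + F
G(-6)/367 - 347*1/((-109 - 44)*(j(-10, 10) + 187)) = (-16 - 6)/367 - 347*1/((-109 - 44)*((2 + 10) + 187)) = -22*1/367 - 347*(-1/(153*(12 + 187))) = -22/367 - 347/(199*(-153)) = -22/367 - 347/(-30447) = -22/367 - 347*(-1/30447) = -22/367 + 347/30447 = -542485/11174049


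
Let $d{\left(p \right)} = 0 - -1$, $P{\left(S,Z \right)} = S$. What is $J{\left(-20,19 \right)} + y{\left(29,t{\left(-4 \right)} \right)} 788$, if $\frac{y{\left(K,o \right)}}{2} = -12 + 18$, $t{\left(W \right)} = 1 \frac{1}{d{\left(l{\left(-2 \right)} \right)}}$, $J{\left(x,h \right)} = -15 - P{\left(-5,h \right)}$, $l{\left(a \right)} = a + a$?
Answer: $9446$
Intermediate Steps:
$l{\left(a \right)} = 2 a$
$J{\left(x,h \right)} = -10$ ($J{\left(x,h \right)} = -15 - -5 = -15 + 5 = -10$)
$d{\left(p \right)} = 1$ ($d{\left(p \right)} = 0 + 1 = 1$)
$t{\left(W \right)} = 1$ ($t{\left(W \right)} = 1 \cdot 1^{-1} = 1 \cdot 1 = 1$)
$y{\left(K,o \right)} = 12$ ($y{\left(K,o \right)} = 2 \left(-12 + 18\right) = 2 \cdot 6 = 12$)
$J{\left(-20,19 \right)} + y{\left(29,t{\left(-4 \right)} \right)} 788 = -10 + 12 \cdot 788 = -10 + 9456 = 9446$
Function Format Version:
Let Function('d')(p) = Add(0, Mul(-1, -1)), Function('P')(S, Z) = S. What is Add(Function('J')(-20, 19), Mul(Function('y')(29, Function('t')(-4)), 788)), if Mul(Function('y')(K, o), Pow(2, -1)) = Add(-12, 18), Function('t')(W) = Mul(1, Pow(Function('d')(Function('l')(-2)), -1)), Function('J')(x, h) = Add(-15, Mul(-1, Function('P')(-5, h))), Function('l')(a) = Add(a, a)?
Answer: 9446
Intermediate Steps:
Function('l')(a) = Mul(2, a)
Function('J')(x, h) = -10 (Function('J')(x, h) = Add(-15, Mul(-1, -5)) = Add(-15, 5) = -10)
Function('d')(p) = 1 (Function('d')(p) = Add(0, 1) = 1)
Function('t')(W) = 1 (Function('t')(W) = Mul(1, Pow(1, -1)) = Mul(1, 1) = 1)
Function('y')(K, o) = 12 (Function('y')(K, o) = Mul(2, Add(-12, 18)) = Mul(2, 6) = 12)
Add(Function('J')(-20, 19), Mul(Function('y')(29, Function('t')(-4)), 788)) = Add(-10, Mul(12, 788)) = Add(-10, 9456) = 9446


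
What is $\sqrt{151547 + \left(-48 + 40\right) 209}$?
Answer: $5 \sqrt{5995} \approx 387.14$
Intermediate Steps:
$\sqrt{151547 + \left(-48 + 40\right) 209} = \sqrt{151547 - 1672} = \sqrt{149875} = 5 \sqrt{5995}$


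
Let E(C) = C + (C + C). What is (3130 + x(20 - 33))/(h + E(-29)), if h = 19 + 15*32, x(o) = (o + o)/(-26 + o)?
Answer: 2348/309 ≈ 7.5987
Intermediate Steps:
x(o) = 2*o/(-26 + o) (x(o) = (2*o)/(-26 + o) = 2*o/(-26 + o))
E(C) = 3*C (E(C) = C + 2*C = 3*C)
h = 499 (h = 19 + 480 = 499)
(3130 + x(20 - 33))/(h + E(-29)) = (3130 + 2*(20 - 33)/(-26 + (20 - 33)))/(499 + 3*(-29)) = (3130 + 2*(-13)/(-26 - 13))/(499 - 87) = (3130 + 2*(-13)/(-39))/412 = (3130 + 2*(-13)*(-1/39))*(1/412) = (3130 + 2/3)*(1/412) = (9392/3)*(1/412) = 2348/309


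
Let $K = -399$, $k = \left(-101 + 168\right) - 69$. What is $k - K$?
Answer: $397$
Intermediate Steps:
$k = -2$ ($k = 67 - 69 = -2$)
$k - K = -2 - -399 = -2 + 399 = 397$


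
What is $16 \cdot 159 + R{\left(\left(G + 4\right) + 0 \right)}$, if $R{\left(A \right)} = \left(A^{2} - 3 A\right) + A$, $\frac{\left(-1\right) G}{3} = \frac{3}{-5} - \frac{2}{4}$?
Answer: $\frac{258269}{100} \approx 2582.7$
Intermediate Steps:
$G = \frac{33}{10}$ ($G = - 3 \left(\frac{3}{-5} - \frac{2}{4}\right) = - 3 \left(3 \left(- \frac{1}{5}\right) - \frac{1}{2}\right) = - 3 \left(- \frac{3}{5} - \frac{1}{2}\right) = \left(-3\right) \left(- \frac{11}{10}\right) = \frac{33}{10} \approx 3.3$)
$R{\left(A \right)} = A^{2} - 2 A$
$16 \cdot 159 + R{\left(\left(G + 4\right) + 0 \right)} = 16 \cdot 159 + \left(\left(\frac{33}{10} + 4\right) + 0\right) \left(-2 + \left(\left(\frac{33}{10} + 4\right) + 0\right)\right) = 2544 + \left(\frac{73}{10} + 0\right) \left(-2 + \left(\frac{73}{10} + 0\right)\right) = 2544 + \frac{73 \left(-2 + \frac{73}{10}\right)}{10} = 2544 + \frac{73}{10} \cdot \frac{53}{10} = 2544 + \frac{3869}{100} = \frac{258269}{100}$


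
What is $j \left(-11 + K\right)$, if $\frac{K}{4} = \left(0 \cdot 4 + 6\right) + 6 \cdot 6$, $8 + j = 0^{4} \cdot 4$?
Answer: $-1256$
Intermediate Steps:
$j = -8$ ($j = -8 + 0^{4} \cdot 4 = -8 + 0 \cdot 4 = -8 + 0 = -8$)
$K = 168$ ($K = 4 \left(\left(0 \cdot 4 + 6\right) + 6 \cdot 6\right) = 4 \left(\left(0 + 6\right) + 36\right) = 4 \left(6 + 36\right) = 4 \cdot 42 = 168$)
$j \left(-11 + K\right) = - 8 \left(-11 + 168\right) = \left(-8\right) 157 = -1256$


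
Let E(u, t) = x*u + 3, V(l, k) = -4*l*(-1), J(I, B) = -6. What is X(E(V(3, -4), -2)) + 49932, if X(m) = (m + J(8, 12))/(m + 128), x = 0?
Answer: 6541089/131 ≈ 49932.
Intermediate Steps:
V(l, k) = 4*l
E(u, t) = 3 (E(u, t) = 0*u + 3 = 0 + 3 = 3)
X(m) = (-6 + m)/(128 + m) (X(m) = (m - 6)/(m + 128) = (-6 + m)/(128 + m))
X(E(V(3, -4), -2)) + 49932 = (-6 + 3)/(128 + 3) + 49932 = -3/131 + 49932 = 6541089/131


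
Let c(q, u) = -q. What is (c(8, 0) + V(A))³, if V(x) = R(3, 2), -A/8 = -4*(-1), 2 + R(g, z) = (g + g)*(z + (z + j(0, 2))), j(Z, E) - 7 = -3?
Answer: 54872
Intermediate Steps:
j(Z, E) = 4 (j(Z, E) = 7 - 3 = 4)
R(g, z) = -2 + 2*g*(4 + 2*z) (R(g, z) = -2 + (g + g)*(z + (z + 4)) = -2 + (2*g)*(z + (4 + z)) = -2 + (2*g)*(4 + 2*z) = -2 + 2*g*(4 + 2*z))
A = -32 (A = -(-32)*(-1) = -8*4 = -32)
V(x) = 46 (V(x) = -2 + 8*3 + 4*3*2 = -2 + 24 + 24 = 46)
(c(8, 0) + V(A))³ = (-1*8 + 46)³ = (-8 + 46)³ = 38³ = 54872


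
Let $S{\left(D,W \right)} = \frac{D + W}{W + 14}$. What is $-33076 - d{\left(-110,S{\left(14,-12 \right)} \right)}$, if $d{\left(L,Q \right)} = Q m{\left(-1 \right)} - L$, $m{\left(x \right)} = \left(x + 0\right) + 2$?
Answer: $-33187$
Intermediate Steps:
$m{\left(x \right)} = 2 + x$ ($m{\left(x \right)} = x + 2 = 2 + x$)
$S{\left(D,W \right)} = \frac{D + W}{14 + W}$
$d{\left(L,Q \right)} = Q - L$ ($d{\left(L,Q \right)} = Q \left(2 - 1\right) - L = Q 1 - L = Q - L$)
$-33076 - d{\left(-110,S{\left(14,-12 \right)} \right)} = -33076 - \left(\frac{14 - 12}{14 - 12} - -110\right) = -33076 - \left(\frac{1}{2} \cdot 2 + 110\right) = -33076 - \left(1 + 110\right) = -33076 - 111 = -33187$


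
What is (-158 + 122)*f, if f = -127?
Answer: 4572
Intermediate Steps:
(-158 + 122)*f = (-158 + 122)*(-127) = -36*(-127) = 4572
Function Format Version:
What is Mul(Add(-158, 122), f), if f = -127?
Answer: 4572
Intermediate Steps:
Mul(Add(-158, 122), f) = Mul(Add(-158, 122), -127) = Mul(-36, -127) = 4572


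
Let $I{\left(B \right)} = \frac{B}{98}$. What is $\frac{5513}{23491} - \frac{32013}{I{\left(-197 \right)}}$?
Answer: $\frac{73698789595}{4627727} \approx 15925.0$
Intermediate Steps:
$I{\left(B \right)} = \frac{B}{98}$ ($I{\left(B \right)} = B \frac{1}{98} = \frac{B}{98}$)
$\frac{5513}{23491} - \frac{32013}{I{\left(-197 \right)}} = \frac{5513}{23491} - \frac{32013}{\frac{1}{98} \left(-197\right)} = 5513 \cdot \frac{1}{23491} - \frac{32013}{- \frac{197}{98}} = \frac{5513}{23491} - - \frac{3137274}{197} = \frac{5513}{23491} + \frac{3137274}{197} = \frac{73698789595}{4627727}$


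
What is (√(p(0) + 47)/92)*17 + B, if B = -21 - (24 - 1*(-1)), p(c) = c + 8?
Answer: -46 + 17*√55/92 ≈ -44.630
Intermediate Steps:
p(c) = 8 + c
B = -46 (B = -21 - (24 + 1) = -21 - 1*25 = -21 - 25 = -46)
(√(p(0) + 47)/92)*17 + B = (√((8 + 0) + 47)/92)*17 - 46 = (√(8 + 47)*(1/92))*17 - 46 = (√55*(1/92))*17 - 46 = (√55/92)*17 - 46 = 17*√55/92 - 46 = -46 + 17*√55/92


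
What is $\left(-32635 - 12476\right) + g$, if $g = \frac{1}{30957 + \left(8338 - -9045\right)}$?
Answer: $- \frac{2180665739}{48340} \approx -45111.0$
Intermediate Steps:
$g = \frac{1}{48340}$ ($g = \frac{1}{30957 + \left(8338 + 9045\right)} = \frac{1}{30957 + 17383} = \frac{1}{48340} \approx 2.0687 \cdot 10^{-5}$)
$\left(-32635 - 12476\right) + g = \left(-32635 - 12476\right) + \frac{1}{48340} = -45111 + \frac{1}{48340} = - \frac{2180665739}{48340}$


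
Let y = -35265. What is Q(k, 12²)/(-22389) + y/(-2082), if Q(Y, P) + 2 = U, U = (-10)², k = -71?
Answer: 263114683/15537966 ≈ 16.934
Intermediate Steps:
U = 100
Q(Y, P) = 98 (Q(Y, P) = -2 + 100 = 98)
Q(k, 12²)/(-22389) + y/(-2082) = 98/(-22389) - 35265/(-2082) = 98*(-1/22389) - 35265*(-1/2082) = -98/22389 + 11755/694 = 263114683/15537966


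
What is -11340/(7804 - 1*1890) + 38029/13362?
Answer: 2158189/2324202 ≈ 0.92857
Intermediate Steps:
-11340/(7804 - 1*1890) + 38029/13362 = -11340/(7804 - 1890) + 38029*(1/13362) = -11340/5914 + 2237/786 = -11340*1/5914 + 2237/786 = -5670/2957 + 2237/786 = 2158189/2324202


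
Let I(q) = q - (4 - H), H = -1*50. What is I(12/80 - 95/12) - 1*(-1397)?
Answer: 40057/30 ≈ 1335.2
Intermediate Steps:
H = -50
I(q) = -54 + q (I(q) = q - (4 - 1*(-50)) = q - (4 + 50) = q - 1*54 = q - 54 = -54 + q)
I(12/80 - 95/12) - 1*(-1397) = (-54 + (12/80 - 95/12)) - 1*(-1397) = (-54 + (12*(1/80) - 95*1/12)) + 1397 = (-54 + (3/20 - 95/12)) + 1397 = (-54 - 233/30) + 1397 = -1853/30 + 1397 = 40057/30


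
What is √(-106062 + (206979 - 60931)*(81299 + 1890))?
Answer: √12149481010 ≈ 1.1022e+5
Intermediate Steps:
√(-106062 + (206979 - 60931)*(81299 + 1890)) = √(-106062 + 146048*83189) = √(-106062 + 12149587072) = √12149481010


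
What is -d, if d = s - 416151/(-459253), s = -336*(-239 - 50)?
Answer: -44595719463/459253 ≈ -97105.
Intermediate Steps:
s = 97104 (s = -336*(-289) = 97104)
d = 44595719463/459253 (d = 97104 - 416151/(-459253) = 97104 - 416151*(-1/459253) = 97104 + 416151/459253 = 44595719463/459253 ≈ 97105.)
-d = -1*44595719463/459253 = -44595719463/459253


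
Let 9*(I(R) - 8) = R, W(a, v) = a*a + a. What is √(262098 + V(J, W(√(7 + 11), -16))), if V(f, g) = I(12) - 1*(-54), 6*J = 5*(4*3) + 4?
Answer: 2*√589863/3 ≈ 512.02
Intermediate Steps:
W(a, v) = a + a² (W(a, v) = a² + a = a + a²)
I(R) = 8 + R/9
J = 32/3 (J = (5*(4*3) + 4)/6 = (5*12 + 4)/6 = (60 + 4)/6 = (⅙)*64 = 32/3 ≈ 10.667)
V(f, g) = 190/3 (V(f, g) = (8 + (⅑)*12) - 1*(-54) = (8 + 4/3) + 54 = 28/3 + 54 = 190/3)
√(262098 + V(J, W(√(7 + 11), -16))) = √(262098 + 190/3) = √(786484/3) = 2*√589863/3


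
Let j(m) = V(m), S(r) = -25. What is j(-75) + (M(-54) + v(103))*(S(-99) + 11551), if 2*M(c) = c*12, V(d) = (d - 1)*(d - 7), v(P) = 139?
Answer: -2126078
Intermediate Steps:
V(d) = (-1 + d)*(-7 + d)
M(c) = 6*c (M(c) = (c*12)/2 = (12*c)/2 = 6*c)
j(m) = 7 + m**2 - 8*m
j(-75) + (M(-54) + v(103))*(S(-99) + 11551) = (7 + (-75)**2 - 8*(-75)) + (6*(-54) + 139)*(-25 + 11551) = (7 + 5625 + 600) + (-324 + 139)*11526 = 6232 - 185*11526 = 6232 - 2132310 = -2126078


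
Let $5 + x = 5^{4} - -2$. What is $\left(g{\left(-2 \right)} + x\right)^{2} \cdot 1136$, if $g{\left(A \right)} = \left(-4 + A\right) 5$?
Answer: $398127104$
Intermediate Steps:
$x = 622$ ($x = -5 - \left(-2 - 5^{4}\right) = -5 + \left(625 + 2\right) = -5 + 627 = 622$)
$g{\left(A \right)} = -20 + 5 A$
$\left(g{\left(-2 \right)} + x\right)^{2} \cdot 1136 = \left(\left(-20 + 5 \left(-2\right)\right) + 622\right)^{2} \cdot 1136 = \left(\left(-20 - 10\right) + 622\right)^{2} \cdot 1136 = \left(-30 + 622\right)^{2} \cdot 1136 = 592^{2} \cdot 1136 = 350464 \cdot 1136 = 398127104$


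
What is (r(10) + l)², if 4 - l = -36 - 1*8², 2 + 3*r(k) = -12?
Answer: 88804/9 ≈ 9867.1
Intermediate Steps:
r(k) = -14/3 (r(k) = -⅔ + (⅓)*(-12) = -⅔ - 4 = -14/3)
l = 104 (l = 4 - (-36 - 1*8²) = 4 - (-36 - 1*64) = 4 - (-36 - 64) = 4 - 1*(-100) = 4 + 100 = 104)
(r(10) + l)² = (-14/3 + 104)² = (298/3)² = 88804/9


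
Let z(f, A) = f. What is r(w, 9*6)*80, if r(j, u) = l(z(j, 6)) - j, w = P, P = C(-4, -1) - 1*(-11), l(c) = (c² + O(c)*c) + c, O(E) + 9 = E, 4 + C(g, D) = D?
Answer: 1440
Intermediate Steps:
C(g, D) = -4 + D
O(E) = -9 + E
l(c) = c + c² + c*(-9 + c) (l(c) = (c² + (-9 + c)*c) + c = (c² + c*(-9 + c)) + c = c + c² + c*(-9 + c))
P = 6 (P = (-4 - 1) - 1*(-11) = -5 + 11 = 6)
w = 6
r(j, u) = -j + 2*j*(-4 + j) (r(j, u) = 2*j*(-4 + j) - j = -j + 2*j*(-4 + j))
r(w, 9*6)*80 = (6*(-9 + 2*6))*80 = (6*(-9 + 12))*80 = (6*3)*80 = 18*80 = 1440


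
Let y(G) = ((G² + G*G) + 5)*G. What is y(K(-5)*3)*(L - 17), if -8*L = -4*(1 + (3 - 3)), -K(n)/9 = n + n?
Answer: -649561275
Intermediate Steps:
K(n) = -18*n (K(n) = -9*(n + n) = -18*n)
y(G) = G*(5 + 2*G²) (y(G) = ((G² + G²) + 5)*G = (2*G² + 5)*G = (5 + 2*G²)*G = G*(5 + 2*G²))
L = ½ (L = -(-1)*(1 + (3 - 3))/2 = -(-1)*(1 + 0)/2 = -(-1)/2 = -⅛*(-4) = ½ ≈ 0.50000)
y(K(-5)*3)*(L - 17) = ((-18*(-5)*3)*(5 + 2*(-18*(-5)*3)²))*(½ - 17) = ((90*3)*(5 + 2*(90*3)²))*(-33/2) = (270*(5 + 2*270²))*(-33/2) = (270*(5 + 2*72900))*(-33/2) = (270*(5 + 145800))*(-33/2) = (270*145805)*(-33/2) = 39367350*(-33/2) = -649561275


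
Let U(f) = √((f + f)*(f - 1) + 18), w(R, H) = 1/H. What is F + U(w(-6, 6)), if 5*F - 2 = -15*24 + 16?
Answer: -342/5 + √638/6 ≈ -64.190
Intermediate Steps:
F = -342/5 (F = ⅖ + (-15*24 + 16)/5 = ⅖ + (-360 + 16)/5 = ⅖ + (⅕)*(-344) = ⅖ - 344/5 = -342/5 ≈ -68.400)
U(f) = √(18 + 2*f*(-1 + f)) (U(f) = √((2*f)*(-1 + f) + 18) = √(2*f*(-1 + f) + 18) = √(18 + 2*f*(-1 + f)))
F + U(w(-6, 6)) = -342/5 + √(18 - 2/6 + 2*(1/6)²) = -342/5 + √(18 - 2*⅙ + 2*(⅙)²) = -342/5 + √(18 - ⅓ + 2*(1/36)) = -342/5 + √(18 - ⅓ + 1/18) = -342/5 + √(319/18) = -342/5 + √638/6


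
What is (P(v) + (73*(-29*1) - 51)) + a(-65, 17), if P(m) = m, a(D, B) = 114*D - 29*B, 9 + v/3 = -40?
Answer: -10218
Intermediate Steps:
v = -147 (v = -27 + 3*(-40) = -27 - 120 = -147)
a(D, B) = -29*B + 114*D
(P(v) + (73*(-29*1) - 51)) + a(-65, 17) = (-147 + (73*(-29*1) - 51)) + (-29*17 + 114*(-65)) = (-147 + (73*(-29) - 51)) + (-493 - 7410) = (-147 + (-2117 - 51)) - 7903 = (-147 - 2168) - 7903 = -2315 - 7903 = -10218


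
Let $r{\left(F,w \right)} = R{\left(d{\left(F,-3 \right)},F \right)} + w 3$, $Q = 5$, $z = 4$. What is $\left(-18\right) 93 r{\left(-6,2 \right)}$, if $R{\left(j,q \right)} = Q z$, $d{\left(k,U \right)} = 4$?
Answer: $-43524$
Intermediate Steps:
$R{\left(j,q \right)} = 20$ ($R{\left(j,q \right)} = 5 \cdot 4 = 20$)
$r{\left(F,w \right)} = 20 + 3 w$ ($r{\left(F,w \right)} = 20 + w 3 = 20 + 3 w$)
$\left(-18\right) 93 r{\left(-6,2 \right)} = \left(-18\right) 93 \left(20 + 3 \cdot 2\right) = - 1674 \left(20 + 6\right) = \left(-1674\right) 26 = -43524$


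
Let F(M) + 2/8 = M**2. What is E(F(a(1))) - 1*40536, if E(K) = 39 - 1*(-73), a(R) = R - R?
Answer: -40424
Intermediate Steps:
a(R) = 0
F(M) = -1/4 + M**2
E(K) = 112 (E(K) = 39 + 73 = 112)
E(F(a(1))) - 1*40536 = 112 - 1*40536 = 112 - 40536 = -40424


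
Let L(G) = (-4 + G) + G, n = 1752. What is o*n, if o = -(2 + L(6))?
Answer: -17520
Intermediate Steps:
L(G) = -4 + 2*G
o = -10 (o = -(2 + (-4 + 2*6)) = -(2 + (-4 + 12)) = -(2 + 8) = -1*10 = -10)
o*n = -10*1752 = -17520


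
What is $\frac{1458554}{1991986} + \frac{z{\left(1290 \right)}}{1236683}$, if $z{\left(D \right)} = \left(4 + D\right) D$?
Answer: $\frac{19575998041}{9402500849} \approx 2.082$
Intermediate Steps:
$z{\left(D \right)} = D \left(4 + D\right)$
$\frac{1458554}{1991986} + \frac{z{\left(1290 \right)}}{1236683} = \frac{1458554}{1991986} + \frac{1290 \left(4 + 1290\right)}{1236683} = 1458554 \cdot \frac{1}{1991986} + 1290 \cdot 1294 \cdot \frac{1}{1236683} = \frac{5567}{7603} + 1669260 \cdot \frac{1}{1236683} = \frac{5567}{7603} + \frac{1669260}{1236683} = \frac{19575998041}{9402500849}$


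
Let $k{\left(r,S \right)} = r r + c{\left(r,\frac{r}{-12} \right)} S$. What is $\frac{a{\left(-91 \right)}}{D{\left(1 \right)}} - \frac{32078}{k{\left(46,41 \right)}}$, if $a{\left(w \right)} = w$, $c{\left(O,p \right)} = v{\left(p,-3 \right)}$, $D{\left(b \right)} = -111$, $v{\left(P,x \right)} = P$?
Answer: $- \frac{20294425}{1304583} \approx -15.556$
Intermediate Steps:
$c{\left(O,p \right)} = p$
$k{\left(r,S \right)} = r^{2} - \frac{S r}{12}$ ($k{\left(r,S \right)} = r r + \frac{r}{-12} S = r^{2} + r \left(- \frac{1}{12}\right) S = r^{2} + - \frac{r}{12} S = r^{2} - \frac{S r}{12}$)
$\frac{a{\left(-91 \right)}}{D{\left(1 \right)}} - \frac{32078}{k{\left(46,41 \right)}} = - \frac{91}{-111} - \frac{32078}{\frac{1}{12} \cdot 46 \left(\left(-1\right) 41 + 12 \cdot 46\right)} = \left(-91\right) \left(- \frac{1}{111}\right) - \frac{32078}{\frac{1}{12} \cdot 46 \left(-41 + 552\right)} = \frac{91}{111} - \frac{32078}{\frac{1}{12} \cdot 46 \cdot 511} = \frac{91}{111} - \frac{32078}{\frac{11753}{6}} = \frac{91}{111} - \frac{192468}{11753} = - \frac{20294425}{1304583}$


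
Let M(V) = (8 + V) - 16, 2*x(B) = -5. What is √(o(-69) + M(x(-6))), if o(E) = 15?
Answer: 3*√2/2 ≈ 2.1213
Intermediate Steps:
x(B) = -5/2 (x(B) = (½)*(-5) = -5/2)
M(V) = -8 + V
√(o(-69) + M(x(-6))) = √(15 + (-8 - 5/2)) = √(15 - 21/2) = √(9/2) = 3*√2/2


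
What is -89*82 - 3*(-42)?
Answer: -7172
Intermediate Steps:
-89*82 - 3*(-42) = -7298 + 126 = -7172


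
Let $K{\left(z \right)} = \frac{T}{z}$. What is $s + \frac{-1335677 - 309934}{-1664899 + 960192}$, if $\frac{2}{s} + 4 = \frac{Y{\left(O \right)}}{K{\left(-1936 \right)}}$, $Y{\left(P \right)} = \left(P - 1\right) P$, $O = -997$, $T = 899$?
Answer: $\frac{1584998573745673}{678750954121442} \approx 2.3352$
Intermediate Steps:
$K{\left(z \right)} = \frac{899}{z}$
$Y{\left(P \right)} = P \left(-1 + P\right)$ ($Y{\left(P \right)} = \left(-1 + P\right) P = P \left(-1 + P\right)$)
$s = - \frac{899}{963167606}$ ($s = \frac{2}{-4 + \frac{\left(-997\right) \left(-1 - 997\right)}{899 \frac{1}{-1936}}} = \frac{2}{-4 + \frac{\left(-997\right) \left(-998\right)}{899 \left(- \frac{1}{1936}\right)}} = \frac{2}{-4 + \frac{995006}{- \frac{899}{1936}}} = \frac{2}{-4 + 995006 \left(- \frac{1936}{899}\right)} = \frac{2}{-4 - \frac{1926331616}{899}} = \frac{2}{- \frac{1926335212}{899}} = 2 \left(- \frac{899}{1926335212}\right) = - \frac{899}{963167606} \approx -9.3338 \cdot 10^{-7}$)
$s + \frac{-1335677 - 309934}{-1664899 + 960192} = - \frac{899}{963167606} + \frac{-1335677 - 309934}{-1664899 + 960192} = - \frac{899}{963167606} - \frac{1645611}{-704707} = - \frac{899}{963167606} - - \frac{1645611}{704707} = - \frac{899}{963167606} + \frac{1645611}{704707} = \frac{1584998573745673}{678750954121442}$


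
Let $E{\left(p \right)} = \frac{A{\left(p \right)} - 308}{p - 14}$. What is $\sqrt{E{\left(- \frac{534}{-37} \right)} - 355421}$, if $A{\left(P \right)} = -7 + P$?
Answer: $\frac{i \sqrt{5697857}}{4} \approx 596.75 i$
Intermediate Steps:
$E{\left(p \right)} = \frac{-315 + p}{-14 + p}$ ($E{\left(p \right)} = \frac{\left(-7 + p\right) - 308}{p - 14} = \frac{-315 + p}{-14 + p}$)
$\sqrt{E{\left(- \frac{534}{-37} \right)} - 355421} = \sqrt{\frac{-315 - \frac{534}{-37}}{-14 - \frac{534}{-37}} - 355421} = \sqrt{\frac{-315 - - \frac{534}{37}}{-14 - - \frac{534}{37}} - 355421} = \sqrt{\frac{-315 + \frac{534}{37}}{-14 + \frac{534}{37}} - 355421} = \sqrt{\frac{1}{\frac{16}{37}} \left(- \frac{11121}{37}\right) - 355421} = \sqrt{\frac{37}{16} \left(- \frac{11121}{37}\right) - 355421} = \sqrt{- \frac{11121}{16} - 355421} = \sqrt{- \frac{5697857}{16}} = \frac{i \sqrt{5697857}}{4}$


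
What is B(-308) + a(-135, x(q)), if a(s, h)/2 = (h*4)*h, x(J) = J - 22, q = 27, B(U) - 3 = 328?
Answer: 531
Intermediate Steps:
B(U) = 331 (B(U) = 3 + 328 = 331)
x(J) = -22 + J
a(s, h) = 8*h² (a(s, h) = 2*((h*4)*h) = 2*((4*h)*h) = 2*(4*h²) = 8*h²)
B(-308) + a(-135, x(q)) = 331 + 8*(-22 + 27)² = 331 + 8*5² = 331 + 8*25 = 331 + 200 = 531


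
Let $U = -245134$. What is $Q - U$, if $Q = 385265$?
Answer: $630399$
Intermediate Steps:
$Q - U = 385265 - -245134 = 385265 + 245134 = 630399$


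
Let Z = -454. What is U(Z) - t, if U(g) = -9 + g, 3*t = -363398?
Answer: 362009/3 ≈ 1.2067e+5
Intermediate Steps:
t = -363398/3 (t = (1/3)*(-363398) = -363398/3 ≈ -1.2113e+5)
U(Z) - t = (-9 - 454) - 1*(-363398/3) = -463 + 363398/3 = 362009/3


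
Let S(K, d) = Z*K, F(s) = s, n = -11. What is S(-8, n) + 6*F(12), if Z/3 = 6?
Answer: -72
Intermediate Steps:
Z = 18 (Z = 3*6 = 18)
S(K, d) = 18*K
S(-8, n) + 6*F(12) = 18*(-8) + 6*12 = -144 + 72 = -72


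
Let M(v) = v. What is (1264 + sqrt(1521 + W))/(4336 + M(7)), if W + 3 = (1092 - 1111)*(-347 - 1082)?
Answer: 1264/4343 + sqrt(28669)/4343 ≈ 0.33003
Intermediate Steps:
W = 27148 (W = -3 + (1092 - 1111)*(-347 - 1082) = -3 - 19*(-1429) = -3 + 27151 = 27148)
(1264 + sqrt(1521 + W))/(4336 + M(7)) = (1264 + sqrt(1521 + 27148))/(4336 + 7) = (1264 + sqrt(28669))/4343 = (1264 + sqrt(28669))*(1/4343) = 1264/4343 + sqrt(28669)/4343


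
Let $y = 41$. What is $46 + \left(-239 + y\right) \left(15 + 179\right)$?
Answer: $-38366$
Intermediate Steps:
$46 + \left(-239 + y\right) \left(15 + 179\right) = 46 + \left(-239 + 41\right) \left(15 + 179\right) = 46 - 38412 = -38366$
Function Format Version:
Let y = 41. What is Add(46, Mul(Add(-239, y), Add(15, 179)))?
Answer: -38366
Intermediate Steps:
Add(46, Mul(Add(-239, y), Add(15, 179))) = Add(46, Mul(Add(-239, 41), Add(15, 179))) = Add(46, Mul(-198, 194)) = Add(46, -38412) = -38366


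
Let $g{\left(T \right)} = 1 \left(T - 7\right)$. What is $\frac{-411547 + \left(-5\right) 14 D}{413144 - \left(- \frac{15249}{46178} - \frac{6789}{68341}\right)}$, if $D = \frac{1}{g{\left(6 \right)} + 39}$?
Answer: $- \frac{24676947311760744}{24772620591768397} \approx -0.99614$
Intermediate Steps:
$g{\left(T \right)} = -7 + T$ ($g{\left(T \right)} = 1 \left(-7 + T\right) = -7 + T$)
$D = \frac{1}{38}$ ($D = \frac{1}{\left(-7 + 6\right) + 39} = \frac{1}{-1 + 39} = \frac{1}{38} \approx 0.026316$)
$\frac{-411547 + \left(-5\right) 14 D}{413144 - \left(- \frac{15249}{46178} - \frac{6789}{68341}\right)} = \frac{-411547 + \left(-5\right) 14 \cdot \frac{1}{38}}{413144 - \left(- \frac{15249}{46178} - \frac{6789}{68341}\right)} = \frac{-411547 - \frac{35}{19}}{413144 - - \frac{1355634351}{3155850698}} = \frac{-411547 - \frac{35}{19}}{413144 + \left(\frac{15249}{46178} + \frac{6789}{68341}\right)} = - \frac{7819428}{19 \left(413144 + \frac{1355634351}{3155850698}\right)} = - \frac{7819428}{19 \cdot \frac{1303822136408863}{3155850698}} = \left(- \frac{7819428}{19}\right) \frac{3155850698}{1303822136408863} = - \frac{24676947311760744}{24772620591768397}$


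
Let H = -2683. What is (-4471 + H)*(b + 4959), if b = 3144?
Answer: -57968862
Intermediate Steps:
(-4471 + H)*(b + 4959) = (-4471 - 2683)*(3144 + 4959) = -7154*8103 = -57968862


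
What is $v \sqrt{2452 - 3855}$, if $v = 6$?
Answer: $6 i \sqrt{1403} \approx 224.74 i$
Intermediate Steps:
$v \sqrt{2452 - 3855} = 6 \sqrt{2452 - 3855} = 6 \sqrt{-1403} = 6 i \sqrt{1403}$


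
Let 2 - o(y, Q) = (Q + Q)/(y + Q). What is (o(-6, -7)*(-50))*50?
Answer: -30000/13 ≈ -2307.7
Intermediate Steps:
o(y, Q) = 2 - 2*Q/(Q + y) (o(y, Q) = 2 - (Q + Q)/(y + Q) = 2 - 2*Q/(Q + y))
(o(-6, -7)*(-50))*50 = ((2*(-6)/(-7 - 6))*(-50))*50 = ((2*(-6)/(-13))*(-50))*50 = ((2*(-6)*(-1/13))*(-50))*50 = ((12/13)*(-50))*50 = -600/13*50 = -30000/13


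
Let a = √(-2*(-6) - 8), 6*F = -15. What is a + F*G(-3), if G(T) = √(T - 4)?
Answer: 2 - 5*I*√7/2 ≈ 2.0 - 6.6144*I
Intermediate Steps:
G(T) = √(-4 + T)
F = -5/2 (F = (⅙)*(-15) = -5/2 ≈ -2.5000)
a = 2 (a = √(12 - 8) = √4 = 2)
a + F*G(-3) = 2 - 5*√(-4 - 3)/2 = 2 - 5*I*√7/2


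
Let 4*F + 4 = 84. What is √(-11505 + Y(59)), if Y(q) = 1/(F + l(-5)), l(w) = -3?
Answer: 32*I*√3247/17 ≈ 107.26*I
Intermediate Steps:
F = 20 (F = -1 + (¼)*84 = -1 + 21 = 20)
Y(q) = 1/17 (Y(q) = 1/(20 - 3) = 1/17)
√(-11505 + Y(59)) = √(-11505 + 1/17) = √(-195584/17) = 32*I*√3247/17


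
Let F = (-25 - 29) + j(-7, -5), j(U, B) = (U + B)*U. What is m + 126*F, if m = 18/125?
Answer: 472518/125 ≈ 3780.1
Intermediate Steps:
j(U, B) = U*(B + U) (j(U, B) = (B + U)*U = U*(B + U))
m = 18/125 (m = 18*(1/125) = 18/125 ≈ 0.14400)
F = 30 (F = (-25 - 29) - 7*(-5 - 7) = -54 - 7*(-12) = -54 + 84 = 30)
m + 126*F = 18/125 + 126*30 = 18/125 + 3780 = 472518/125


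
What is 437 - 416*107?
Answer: -44075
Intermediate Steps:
437 - 416*107 = 437 - 44512 = -44075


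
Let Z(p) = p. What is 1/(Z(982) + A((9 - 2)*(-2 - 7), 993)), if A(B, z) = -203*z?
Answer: -1/200597 ≈ -4.9851e-6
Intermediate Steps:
1/(Z(982) + A((9 - 2)*(-2 - 7), 993)) = 1/(982 - 203*993) = 1/(982 - 201579) = 1/(-200597) = -1/200597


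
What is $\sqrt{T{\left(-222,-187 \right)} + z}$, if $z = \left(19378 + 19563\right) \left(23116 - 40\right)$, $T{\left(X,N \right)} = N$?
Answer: $\sqrt{898602329} \approx 29977.0$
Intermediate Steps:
$z = 898602516$ ($z = 38941 \cdot 23076 = 898602516$)
$\sqrt{T{\left(-222,-187 \right)} + z} = \sqrt{-187 + 898602516} = \sqrt{898602329}$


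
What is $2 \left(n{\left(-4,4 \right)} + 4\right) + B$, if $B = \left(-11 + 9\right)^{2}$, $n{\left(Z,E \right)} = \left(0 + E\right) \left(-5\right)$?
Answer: $-28$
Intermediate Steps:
$n{\left(Z,E \right)} = - 5 E$ ($n{\left(Z,E \right)} = E \left(-5\right) = - 5 E$)
$B = 4$ ($B = \left(-2\right)^{2} = 4$)
$2 \left(n{\left(-4,4 \right)} + 4\right) + B = 2 \left(\left(-5\right) 4 + 4\right) + 4 = 2 \left(-20 + 4\right) + 4 = 2 \left(-16\right) + 4 = -32 + 4 = -28$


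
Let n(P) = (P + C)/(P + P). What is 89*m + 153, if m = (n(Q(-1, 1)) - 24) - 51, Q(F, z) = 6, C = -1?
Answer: -77819/12 ≈ -6484.9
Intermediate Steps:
n(P) = (-1 + P)/(2*P) (n(P) = (P - 1)/(P + P) = (-1 + P)/((2*P)) = (-1 + P)*(1/(2*P)) = (-1 + P)/(2*P))
m = -895/12 (m = ((½)*(-1 + 6)/6 - 24) - 51 = ((½)*(⅙)*5 - 24) - 51 = (5/12 - 24) - 51 = -283/12 - 51 = -895/12 ≈ -74.583)
89*m + 153 = 89*(-895/12) + 153 = -79655/12 + 153 = -77819/12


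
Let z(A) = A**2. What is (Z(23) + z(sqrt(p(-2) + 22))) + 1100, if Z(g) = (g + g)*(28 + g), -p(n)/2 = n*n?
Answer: 3460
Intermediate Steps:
p(n) = -2*n**2 (p(n) = -2*n*n = -2*n**2)
Z(g) = 2*g*(28 + g) (Z(g) = (2*g)*(28 + g) = 2*g*(28 + g))
(Z(23) + z(sqrt(p(-2) + 22))) + 1100 = (2*23*(28 + 23) + (sqrt(-2*(-2)**2 + 22))**2) + 1100 = (2*23*51 + (sqrt(-2*4 + 22))**2) + 1100 = (2346 + (sqrt(-8 + 22))**2) + 1100 = (2346 + (sqrt(14))**2) + 1100 = (2346 + 14) + 1100 = 2360 + 1100 = 3460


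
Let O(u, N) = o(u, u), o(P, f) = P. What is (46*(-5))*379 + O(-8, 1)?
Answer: -87178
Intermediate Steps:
O(u, N) = u
(46*(-5))*379 + O(-8, 1) = (46*(-5))*379 - 8 = -230*379 - 8 = -87170 - 8 = -87178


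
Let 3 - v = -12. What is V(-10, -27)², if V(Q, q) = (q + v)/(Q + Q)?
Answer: 9/25 ≈ 0.36000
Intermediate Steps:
v = 15 (v = 3 - 1*(-12) = 3 + 12 = 15)
V(Q, q) = (15 + q)/(2*Q) (V(Q, q) = (q + 15)/(Q + Q) = (15 + q)/((2*Q)) = (15 + q)*(1/(2*Q)) = (15 + q)/(2*Q))
V(-10, -27)² = ((½)*(15 - 27)/(-10))² = ((½)*(-⅒)*(-12))² = (⅗)² = 9/25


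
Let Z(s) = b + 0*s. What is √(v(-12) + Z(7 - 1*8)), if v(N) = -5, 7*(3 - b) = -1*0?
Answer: I*√2 ≈ 1.4142*I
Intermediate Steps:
b = 3 (b = 3 - (-1)*0/7 = 3 - ⅐*0 = 3 + 0 = 3)
Z(s) = 3 (Z(s) = 3 + 0*s = 3 + 0 = 3)
√(v(-12) + Z(7 - 1*8)) = √(-5 + 3) = √(-2) = I*√2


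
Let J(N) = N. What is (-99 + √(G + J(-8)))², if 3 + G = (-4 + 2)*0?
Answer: (99 - I*√11)² ≈ 9790.0 - 656.69*I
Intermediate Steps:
G = -3 (G = -3 + (-4 + 2)*0 = -3 - 2*0 = -3 + 0 = -3)
(-99 + √(G + J(-8)))² = (-99 + √(-3 - 8))² = (-99 + √(-11))² = (-99 + I*√11)²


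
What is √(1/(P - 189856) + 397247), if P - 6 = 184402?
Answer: √2947642654110/2724 ≈ 630.28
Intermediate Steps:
P = 184408 (P = 6 + 184402 = 184408)
√(1/(P - 189856) + 397247) = √(1/(184408 - 189856) + 397247) = √(1/(-5448) + 397247) = √(-1/5448 + 397247) = √(2164201655/5448) = √2947642654110/2724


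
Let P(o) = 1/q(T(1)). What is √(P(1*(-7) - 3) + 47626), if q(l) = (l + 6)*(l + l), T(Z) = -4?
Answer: √762015/4 ≈ 218.23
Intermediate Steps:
q(l) = 2*l*(6 + l) (q(l) = (6 + l)*(2*l) = 2*l*(6 + l))
P(o) = -1/16 (P(o) = 1/(2*(-4)*(6 - 4)) = 1/(2*(-4)*2) = 1/(-16) = -1/16)
√(P(1*(-7) - 3) + 47626) = √(-1/16 + 47626) = √(762015/16) = √762015/4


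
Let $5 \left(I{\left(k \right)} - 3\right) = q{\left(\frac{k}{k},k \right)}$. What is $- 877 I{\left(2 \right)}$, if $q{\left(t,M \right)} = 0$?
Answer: $-2631$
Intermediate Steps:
$I{\left(k \right)} = 3$ ($I{\left(k \right)} = 3 + \frac{1}{5} \cdot 0 = 3 + 0 = 3$)
$- 877 I{\left(2 \right)} = \left(-877\right) 3 = -2631$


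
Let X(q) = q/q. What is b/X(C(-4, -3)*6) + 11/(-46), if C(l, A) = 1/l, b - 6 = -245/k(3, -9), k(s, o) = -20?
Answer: 1657/92 ≈ 18.011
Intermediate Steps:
b = 73/4 (b = 6 - 245/(-20) = 6 - 245*(-1/20) = 6 + 49/4 = 73/4 ≈ 18.250)
X(q) = 1
b/X(C(-4, -3)*6) + 11/(-46) = (73/4)/1 + 11/(-46) = (73/4)*1 + 11*(-1/46) = 73/4 - 11/46 = 1657/92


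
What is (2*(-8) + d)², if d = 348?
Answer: 110224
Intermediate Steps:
(2*(-8) + d)² = (2*(-8) + 348)² = (-16 + 348)² = 332² = 110224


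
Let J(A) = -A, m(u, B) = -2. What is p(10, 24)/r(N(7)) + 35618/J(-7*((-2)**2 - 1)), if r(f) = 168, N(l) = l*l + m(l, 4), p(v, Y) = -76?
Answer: 23739/14 ≈ 1695.6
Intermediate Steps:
N(l) = -2 + l**2 (N(l) = l*l - 2 = l**2 - 2 = -2 + l**2)
p(10, 24)/r(N(7)) + 35618/J(-7*((-2)**2 - 1)) = -76/168 + 35618/((-(-7)*((-2)**2 - 1))) = -76*1/168 + 35618/((-(-7)*(4 - 1))) = -19/42 + 35618/((-(-7)*3)) = -19/42 + 35618/((-1*(-21))) = -19/42 + 35618/21 = 23739/14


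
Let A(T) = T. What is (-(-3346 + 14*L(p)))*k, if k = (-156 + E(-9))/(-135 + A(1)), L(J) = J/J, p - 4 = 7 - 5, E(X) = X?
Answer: 274890/67 ≈ 4102.8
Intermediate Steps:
p = 6 (p = 4 + (7 - 5) = 4 + 2 = 6)
L(J) = 1
k = 165/134 (k = (-156 - 9)/(-135 + 1) = -165/(-134) = -165*(-1/134) = 165/134 ≈ 1.2313)
(-(-3346 + 14*L(p)))*k = -14/(1/(1 - 239))*(165/134) = -14/(1/(-238))*(165/134) = -14/(-1/238)*(165/134) = -14*(-238)*(165/134) = 3332*(165/134) = 274890/67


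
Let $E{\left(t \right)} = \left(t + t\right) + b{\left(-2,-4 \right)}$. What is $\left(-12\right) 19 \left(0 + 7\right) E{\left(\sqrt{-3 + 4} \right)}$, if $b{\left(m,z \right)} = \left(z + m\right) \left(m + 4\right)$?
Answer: $15960$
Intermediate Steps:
$b{\left(m,z \right)} = \left(4 + m\right) \left(m + z\right)$ ($b{\left(m,z \right)} = \left(m + z\right) \left(4 + m\right) = \left(4 + m\right) \left(m + z\right)$)
$E{\left(t \right)} = -12 + 2 t$ ($E{\left(t \right)} = \left(t + t\right) + \left(\left(-2\right)^{2} + 4 \left(-2\right) + 4 \left(-4\right) - -8\right) = 2 t + \left(4 - 8 - 16 + 8\right) = 2 t - 12 = -12 + 2 t$)
$\left(-12\right) 19 \left(0 + 7\right) E{\left(\sqrt{-3 + 4} \right)} = \left(-12\right) 19 \left(0 + 7\right) \left(-12 + 2 \sqrt{-3 + 4}\right) = - 228 \cdot 7 \left(-12 + 2 \sqrt{1}\right) = - 228 \cdot 7 \left(-12 + 2 \cdot 1\right) = - 228 \cdot 7 \left(-12 + 2\right) = - 228 \cdot 7 \left(-10\right) = \left(-228\right) \left(-70\right) = 15960$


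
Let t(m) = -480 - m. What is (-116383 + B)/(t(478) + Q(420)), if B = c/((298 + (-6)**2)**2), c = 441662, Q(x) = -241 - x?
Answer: 6491390143/90304582 ≈ 71.883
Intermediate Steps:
B = 220831/55778 (B = 441662/((298 + (-6)**2)**2) = 441662/((298 + 36)**2) = 441662/(334**2) = 441662/111556 = 441662*(1/111556) = 220831/55778 ≈ 3.9591)
(-116383 + B)/(t(478) + Q(420)) = (-116383 + 220831/55778)/((-480 - 1*478) + (-241 - 1*420)) = -6491390143/(55778*((-480 - 478) + (-241 - 420))) = -6491390143/(55778*(-958 - 661)) = -6491390143/55778/(-1619) = -6491390143/55778*(-1/1619) = 6491390143/90304582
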